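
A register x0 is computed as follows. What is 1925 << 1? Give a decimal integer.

3850

1925 = 011110000101
shift left by 1 → 111100001010 = 3850
(equivalently, 1925 × 2^1 = 1925 × 2)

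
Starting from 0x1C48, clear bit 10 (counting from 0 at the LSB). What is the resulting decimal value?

6216

x = 001110001001000
bit 10 is currently 1; clear it via x & ~(1 << 10) = x & ~1024
→ 001100001001000 = 6216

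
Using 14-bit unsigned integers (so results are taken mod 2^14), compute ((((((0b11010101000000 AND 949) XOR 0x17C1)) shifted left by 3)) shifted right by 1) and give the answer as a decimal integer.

6916

0b11010101000000 = 11010101000000
949 = 00001110110101
→ AND → 00000100000000 = 256
0x17C1 = 01011111000001
→ XOR → 01011011000001 = 5825
→ shifted left by 3 (mod 2^14) → 11011000001000 = 13832
→ shifted right by 1 → 01101100000100 = 6916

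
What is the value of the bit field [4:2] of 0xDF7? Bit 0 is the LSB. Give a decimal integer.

5

v = 110111110111
Shift right by 2: 1101111101
Mask low 3 bits: 101 = 5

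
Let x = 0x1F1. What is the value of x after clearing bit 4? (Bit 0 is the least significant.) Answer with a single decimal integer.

x = 111110001
bit 4 is currently 1; clear it via x & ~(1 << 4) = x & ~16
→ 111100001 = 481

481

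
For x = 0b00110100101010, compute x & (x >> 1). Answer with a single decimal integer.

x = 110100101010 = 3370
x>>1 = 011010010101
AND  = 010000000000 = 1024
(x & (x >> 1) has a 1 wherever x has two consecutive 1 bits.)

1024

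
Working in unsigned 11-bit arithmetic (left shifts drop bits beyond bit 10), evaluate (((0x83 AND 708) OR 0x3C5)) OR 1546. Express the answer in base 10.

0x83 = 00010000011
708 = 01011000100
→ AND → 00010000000 = 128
0x3C5 = 01111000101
→ OR → 01111000101 = 965
1546 = 11000001010
→ OR → 11111001111 = 1999

1999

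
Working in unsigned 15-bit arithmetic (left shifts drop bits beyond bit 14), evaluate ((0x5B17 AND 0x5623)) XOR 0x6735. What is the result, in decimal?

0x5B17 = 101101100010111
0x5623 = 101011000100011
→ AND → 101001000000011 = 20995
0x6735 = 110011100110101
→ XOR → 011010100110110 = 13622

13622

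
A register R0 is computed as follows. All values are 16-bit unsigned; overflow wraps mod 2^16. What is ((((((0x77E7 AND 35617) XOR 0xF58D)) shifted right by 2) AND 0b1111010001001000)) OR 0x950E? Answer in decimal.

46350

0x77E7 = 0111011111100111
35617 = 1000101100100001
→ AND → 0000001100100001 = 801
0xF58D = 1111010110001101
→ XOR → 1111011010101100 = 63148
→ shifted right by 2 → 0011110110101011 = 15787
0b1111010001001000 = 1111010001001000
→ AND → 0011010000001000 = 13320
0x950E = 1001010100001110
→ OR → 1011010100001110 = 46350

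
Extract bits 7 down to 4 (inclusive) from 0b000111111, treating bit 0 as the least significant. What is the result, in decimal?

3

v = 000111111
Shift right by 4: 00011
Mask low 4 bits: 0011 = 3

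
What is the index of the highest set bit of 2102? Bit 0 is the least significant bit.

2102 = 100000110110
The topmost 1 is at position 11 (since 2^11 = 2048 ≤ 2102 < 4096).

11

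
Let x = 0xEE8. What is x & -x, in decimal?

8

x = 111011101000 = 3816
-x (two's complement) = …000100011000
AND   = 000000001000 = 8
(x & -x isolates the lowest set bit of x.)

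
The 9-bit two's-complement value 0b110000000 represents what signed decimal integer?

-128

pattern = 110000000 (MSB is 1 ⇒ negative)
Invert: 001111111, add 1 → 010000000 = 128, so the value is -128.
(Equivalently: 384 - 2^9 = 384 - 512 = -128.)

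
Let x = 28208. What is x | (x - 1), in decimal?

x = 110111000110000 = 28208
x - 1 = 110111000101111
OR    = 110111000111111 = 28223
(x | (x - 1) sets all bits below the lowest set bit.)

28223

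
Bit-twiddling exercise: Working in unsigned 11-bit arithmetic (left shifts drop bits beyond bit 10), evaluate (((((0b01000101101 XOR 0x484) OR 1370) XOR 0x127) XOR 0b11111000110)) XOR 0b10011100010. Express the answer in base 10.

0b01000101101 = 01000101101
0x484 = 10010000100
→ XOR → 11010101001 = 1705
1370 = 10101011010
→ OR → 11111111011 = 2043
0x127 = 00100100111
→ XOR → 11011011100 = 1756
0b11111000110 = 11111000110
→ XOR → 00100011010 = 282
0b10011100010 = 10011100010
→ XOR → 10111111000 = 1528

1528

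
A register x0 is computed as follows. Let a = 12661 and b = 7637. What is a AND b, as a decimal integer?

12661 = 11000101110101
7637 = 01110111010101
AND → 01000101010101 = 4437

4437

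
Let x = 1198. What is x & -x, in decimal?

2

x = 10010101110 = 1198
-x (two's complement) = …01101010010
AND   = 00000000010 = 2
(x & -x isolates the lowest set bit of x.)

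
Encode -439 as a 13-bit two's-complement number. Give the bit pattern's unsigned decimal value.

439 in 13 bits: 0000110110111
Invert: 1111001001000
Add 1:  1111001001001 = 7753
(Check: 2^13 - 439 = 8192 - 439 = 7753.)

7753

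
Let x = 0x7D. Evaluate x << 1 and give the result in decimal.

0x7D = 01111101
shift left by 1 → 11111010 = 250
(equivalently, 125 × 2^1 = 125 × 2)

250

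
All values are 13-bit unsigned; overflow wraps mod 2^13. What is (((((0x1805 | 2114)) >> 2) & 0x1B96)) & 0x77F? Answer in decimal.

0x1805 = 1100000000101
2114 = 0100001000010
→ | → 1100001000111 = 6215
→ >> 2 → 0011000010001 = 1553
0x1B96 = 1101110010110
→ & → 0001000010000 = 528
0x77F = 0011101111111
→ & → 0001000010000 = 528

528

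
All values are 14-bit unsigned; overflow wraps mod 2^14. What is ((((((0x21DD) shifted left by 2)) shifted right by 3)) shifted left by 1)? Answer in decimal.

0x21DD = 10000111011101
→ shifted left by 2 (mod 2^14) → 00011101110100 = 1908
→ shifted right by 3 → 00000011101110 = 238
→ shifted left by 1 (mod 2^14) → 00000111011100 = 476

476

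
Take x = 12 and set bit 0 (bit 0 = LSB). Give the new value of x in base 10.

13

x = 0000001100
bit 0 is currently 0; set it via x | (1 << 0) = x | 1
→ 0000001101 = 13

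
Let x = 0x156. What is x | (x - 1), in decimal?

x = 101010110 = 342
x - 1 = 101010101
OR    = 101010111 = 343
(x | (x - 1) sets all bits below the lowest set bit.)

343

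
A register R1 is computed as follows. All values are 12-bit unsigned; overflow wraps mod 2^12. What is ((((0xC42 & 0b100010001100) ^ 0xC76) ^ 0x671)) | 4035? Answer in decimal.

0xC42 = 110001000010
0b100010001100 = 100010001100
→ & → 100000000000 = 2048
0xC76 = 110001110110
→ ^ → 010001110110 = 1142
0x671 = 011001110001
→ ^ → 001000000111 = 519
4035 = 111111000011
→ | → 111111000111 = 4039

4039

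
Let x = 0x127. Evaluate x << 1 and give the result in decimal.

590

0x127 = 0100100111
shift left by 1 → 1001001110 = 590
(equivalently, 295 × 2^1 = 295 × 2)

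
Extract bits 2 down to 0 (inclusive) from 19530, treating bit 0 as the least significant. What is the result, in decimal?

v = 100110001001010
Shift right by 0: 100110001001010
Mask low 3 bits: 010 = 2

2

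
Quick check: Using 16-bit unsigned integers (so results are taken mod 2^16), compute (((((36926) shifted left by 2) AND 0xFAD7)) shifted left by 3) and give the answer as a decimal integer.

36926 = 1001000000111110
→ shifted left by 2 (mod 2^16) → 0100000011111000 = 16632
0xFAD7 = 1111101011010111
→ AND → 0100000011010000 = 16592
→ shifted left by 3 (mod 2^16) → 0000011010000000 = 1664

1664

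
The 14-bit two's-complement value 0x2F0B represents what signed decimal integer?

pattern = 10111100001011 (MSB is 1 ⇒ negative)
Invert: 01000011110100, add 1 → 01000011110101 = 4341, so the value is -4341.
(Equivalently: 12043 - 2^14 = 12043 - 16384 = -4341.)

-4341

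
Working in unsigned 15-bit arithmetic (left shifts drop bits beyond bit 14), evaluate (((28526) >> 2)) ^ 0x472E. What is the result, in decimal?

23797

28526 = 110111101101110
→ >> 2 → 001101111011011 = 7131
0x472E = 100011100101110
→ ^ → 101110011110101 = 23797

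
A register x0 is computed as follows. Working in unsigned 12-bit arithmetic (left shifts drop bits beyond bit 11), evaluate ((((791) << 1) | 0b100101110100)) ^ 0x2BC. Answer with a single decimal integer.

791 = 001100010111
→ << 1 (mod 2^12) → 011000101110 = 1582
0b100101110100 = 100101110100
→ | → 111101111110 = 3966
0x2BC = 001010111100
→ ^ → 110111000010 = 3522

3522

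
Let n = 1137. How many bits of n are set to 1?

1137 = 10001110001
Count the 1s: 1 + 1 + 1 + 1 + 1 = 5

5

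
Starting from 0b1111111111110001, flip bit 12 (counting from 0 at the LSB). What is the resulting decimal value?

x = 1111111111110001
bit 12 is currently 1; toggle it via x ^ (1 << 12) = x ^ 4096
→ 1110111111110001 = 61425

61425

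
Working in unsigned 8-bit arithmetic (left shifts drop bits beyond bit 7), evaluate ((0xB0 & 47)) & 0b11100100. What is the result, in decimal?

0xB0 = 10110000
47 = 00101111
→ & → 00100000 = 32
0b11100100 = 11100100
→ & → 00100000 = 32

32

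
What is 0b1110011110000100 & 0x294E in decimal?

8452

a = 1110011110000100
0x294E = 0010100101001110
AND → 0010000100000100 = 8452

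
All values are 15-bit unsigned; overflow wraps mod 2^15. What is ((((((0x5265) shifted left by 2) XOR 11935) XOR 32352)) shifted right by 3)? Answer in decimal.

0x5265 = 101001001100101
→ shifted left by 2 (mod 2^15) → 100100110010100 = 18836
11935 = 010111010011111
→ XOR → 110011100001011 = 26379
32352 = 111111001100000
→ XOR → 001100101101011 = 6507
→ shifted right by 3 → 000001100101101 = 813

813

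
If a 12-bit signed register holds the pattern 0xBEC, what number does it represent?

pattern = 101111101100 (MSB is 1 ⇒ negative)
Invert: 010000010011, add 1 → 010000010100 = 1044, so the value is -1044.
(Equivalently: 3052 - 2^12 = 3052 - 4096 = -1044.)

-1044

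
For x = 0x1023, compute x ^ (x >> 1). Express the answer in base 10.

6194

x = 1000000100011 = 4131
x>>1 = 0100000010001
XOR  = 1100000110010 = 6194
(x ^ (x >> 1) gives the standard binary-reflected Gray code of x.)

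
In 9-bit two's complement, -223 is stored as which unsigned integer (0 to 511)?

289

223 in 9 bits: 011011111
Invert: 100100000
Add 1:  100100001 = 289
(Check: 2^9 - 223 = 512 - 223 = 289.)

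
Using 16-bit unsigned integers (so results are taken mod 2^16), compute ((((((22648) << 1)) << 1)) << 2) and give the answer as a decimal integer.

34688

22648 = 0101100001111000
→ << 1 (mod 2^16) → 1011000011110000 = 45296
→ << 1 (mod 2^16) → 0110000111100000 = 25056
→ << 2 (mod 2^16) → 1000011110000000 = 34688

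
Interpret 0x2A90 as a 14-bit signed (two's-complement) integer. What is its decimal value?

pattern = 10101010010000 (MSB is 1 ⇒ negative)
Invert: 01010101101111, add 1 → 01010101110000 = 5488, so the value is -5488.
(Equivalently: 10896 - 2^14 = 10896 - 16384 = -5488.)

-5488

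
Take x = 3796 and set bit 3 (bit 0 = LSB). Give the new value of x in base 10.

3804

x = 111011010100
bit 3 is currently 0; set it via x | (1 << 3) = x | 8
→ 111011011100 = 3804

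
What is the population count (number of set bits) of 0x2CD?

6

0x2CD = 1011001101
Count the 1s: 1 + 1 + 1 + 1 + 1 + 1 = 6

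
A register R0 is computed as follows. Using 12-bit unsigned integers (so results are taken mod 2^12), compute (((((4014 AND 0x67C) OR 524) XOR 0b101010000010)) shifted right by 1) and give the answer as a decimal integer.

1623

4014 = 111110101110
0x67C = 011001111100
→ AND → 011000101100 = 1580
524 = 001000001100
→ OR → 011000101100 = 1580
0b101010000010 = 101010000010
→ XOR → 110010101110 = 3246
→ shifted right by 1 → 011001010111 = 1623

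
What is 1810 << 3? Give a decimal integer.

14480

1810 = 00011100010010
shift left by 3 → 11100010010000 = 14480
(equivalently, 1810 × 2^3 = 1810 × 8)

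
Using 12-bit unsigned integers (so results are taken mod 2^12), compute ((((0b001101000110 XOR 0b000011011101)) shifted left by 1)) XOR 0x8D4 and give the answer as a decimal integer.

4066

0b001101000110 = 001101000110
0b000011011101 = 000011011101
→ XOR → 001110011011 = 923
→ shifted left by 1 (mod 2^12) → 011100110110 = 1846
0x8D4 = 100011010100
→ XOR → 111111100010 = 4066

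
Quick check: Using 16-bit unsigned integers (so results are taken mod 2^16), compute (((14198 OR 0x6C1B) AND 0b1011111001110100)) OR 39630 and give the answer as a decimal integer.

48894

14198 = 0011011101110110
0x6C1B = 0110110000011011
→ OR → 0111111101111111 = 32639
0b1011111001110100 = 1011111001110100
→ AND → 0011111001110100 = 15988
39630 = 1001101011001110
→ OR → 1011111011111110 = 48894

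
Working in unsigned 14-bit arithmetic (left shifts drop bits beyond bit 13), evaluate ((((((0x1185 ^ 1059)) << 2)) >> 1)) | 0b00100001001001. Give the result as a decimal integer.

2893

0x1185 = 01000110000101
1059 = 00010000100011
→ ^ → 01010110100110 = 5542
→ << 2 (mod 2^14) → 01011010011000 = 5784
→ >> 1 → 00101101001100 = 2892
0b00100001001001 = 00100001001001
→ | → 00101101001101 = 2893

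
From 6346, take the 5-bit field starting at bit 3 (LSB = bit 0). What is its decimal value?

v = 1100011001010
Shift right by 3: 1100011001
Mask low 5 bits: 11001 = 25

25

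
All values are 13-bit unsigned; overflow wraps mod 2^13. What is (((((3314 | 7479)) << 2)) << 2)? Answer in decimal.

3314 = 0110011110010
7479 = 1110100110111
→ | → 1110111110111 = 7671
→ << 2 (mod 2^13) → 1011111011100 = 6108
→ << 2 (mod 2^13) → 1111101110000 = 8048

8048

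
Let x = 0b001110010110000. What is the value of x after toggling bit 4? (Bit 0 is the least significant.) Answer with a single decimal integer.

x = 001110010110000
bit 4 is currently 1; toggle it via x ^ (1 << 4) = x ^ 16
→ 001110010100000 = 7328

7328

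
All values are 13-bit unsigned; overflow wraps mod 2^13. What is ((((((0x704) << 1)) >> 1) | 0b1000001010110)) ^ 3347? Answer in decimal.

0x704 = 0011100000100
→ << 1 (mod 2^13) → 0111000001000 = 3592
→ >> 1 → 0011100000100 = 1796
0b1000001010110 = 1000001010110
→ | → 1011101010110 = 5974
3347 = 0110100010011
→ ^ → 1101001000101 = 6725

6725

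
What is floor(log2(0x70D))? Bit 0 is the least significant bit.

0x70D = 11100001101
The topmost 1 is at position 10 (since 2^10 = 1024 ≤ 1805 < 2048).

10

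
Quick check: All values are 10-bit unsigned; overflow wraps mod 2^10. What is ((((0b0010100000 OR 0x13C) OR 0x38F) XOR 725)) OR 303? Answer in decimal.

367

0b0010100000 = 0010100000
0x13C = 0100111100
→ OR → 0110111100 = 444
0x38F = 1110001111
→ OR → 1110111111 = 959
725 = 1011010101
→ XOR → 0101101010 = 362
303 = 0100101111
→ OR → 0101101111 = 367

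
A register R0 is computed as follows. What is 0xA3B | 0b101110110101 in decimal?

3007

0xA3B = 101000111011
b = 101110110101
 OR → 101110111111 = 3007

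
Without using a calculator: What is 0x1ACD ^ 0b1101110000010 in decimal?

335

0x1ACD = 1101011001101
b = 1101110000010
XOR → 0000101001111 = 335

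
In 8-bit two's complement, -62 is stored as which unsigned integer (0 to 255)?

194

62 in 8 bits: 00111110
Invert: 11000001
Add 1:  11000010 = 194
(Check: 2^8 - 62 = 256 - 62 = 194.)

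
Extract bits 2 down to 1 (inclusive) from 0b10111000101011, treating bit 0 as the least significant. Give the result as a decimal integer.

1

v = 10111000101011
Shift right by 1: 1011100010101
Mask low 2 bits: 01 = 1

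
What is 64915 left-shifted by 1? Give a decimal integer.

64915 = 01111110110010011
shift left by 1 → 11111101100100110 = 129830
(equivalently, 64915 × 2^1 = 64915 × 2)

129830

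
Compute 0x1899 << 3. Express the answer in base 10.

0x1899 = 0001100010011001
shift left by 3 → 1100010011001000 = 50376
(equivalently, 6297 × 2^3 = 6297 × 8)

50376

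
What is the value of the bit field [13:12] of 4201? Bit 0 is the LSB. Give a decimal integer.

v = 0001000001101001
Shift right by 12: 0001
Mask low 2 bits: 01 = 1

1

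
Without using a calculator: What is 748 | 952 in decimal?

1020

748 = 1011101100
952 = 1110111000
 OR → 1111111100 = 1020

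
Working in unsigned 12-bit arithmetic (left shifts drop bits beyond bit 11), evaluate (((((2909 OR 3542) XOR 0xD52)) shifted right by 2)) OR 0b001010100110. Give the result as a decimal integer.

2909 = 101101011101
3542 = 110111010110
→ OR → 111111011111 = 4063
0xD52 = 110101010010
→ XOR → 001010001101 = 653
→ shifted right by 2 → 000010100011 = 163
0b001010100110 = 001010100110
→ OR → 001010100111 = 679

679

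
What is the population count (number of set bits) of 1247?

8

1247 = 10011011111
Count the 1s: 1 + 1 + 1 + 1 + 1 + 1 + 1 + 1 = 8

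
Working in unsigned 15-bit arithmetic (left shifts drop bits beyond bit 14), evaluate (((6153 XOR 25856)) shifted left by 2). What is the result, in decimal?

29732

6153 = 001100000001001
25856 = 110010100000000
→ XOR → 111110100001001 = 32009
→ shifted left by 2 (mod 2^15) → 111010000100100 = 29732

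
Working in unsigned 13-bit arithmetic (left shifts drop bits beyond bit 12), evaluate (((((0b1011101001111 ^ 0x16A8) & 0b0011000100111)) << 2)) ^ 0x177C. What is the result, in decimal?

6112

0b1011101001111 = 1011101001111
0x16A8 = 1011010101000
→ ^ → 0000111100111 = 487
0b0011000100111 = 0011000100111
→ & → 0000000100111 = 39
→ << 2 (mod 2^13) → 0000010011100 = 156
0x177C = 1011101111100
→ ^ → 1011111100000 = 6112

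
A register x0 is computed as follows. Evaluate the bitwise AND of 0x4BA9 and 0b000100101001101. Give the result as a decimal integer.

0x4BA9 = 100101110101001
b = 000100101001101
AND → 000100100001001 = 2313

2313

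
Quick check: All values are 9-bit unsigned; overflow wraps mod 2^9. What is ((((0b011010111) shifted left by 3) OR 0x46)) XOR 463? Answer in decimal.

0b011010111 = 011010111
→ shifted left by 3 (mod 2^9) → 010111000 = 184
0x46 = 001000110
→ OR → 011111110 = 254
463 = 111001111
→ XOR → 100110001 = 305

305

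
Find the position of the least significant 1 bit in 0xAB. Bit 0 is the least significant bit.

0

0xAB = 10101011
Trailing zeros: 0, so the lowest set bit is bit 0 (value 1).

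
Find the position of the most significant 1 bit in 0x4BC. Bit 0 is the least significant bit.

10

0x4BC = 10010111100
The topmost 1 is at position 10 (since 2^10 = 1024 ≤ 1212 < 2048).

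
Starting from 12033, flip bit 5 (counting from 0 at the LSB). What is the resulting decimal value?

x = 10111100000001
bit 5 is currently 0; toggle it via x ^ (1 << 5) = x ^ 32
→ 10111100100001 = 12065

12065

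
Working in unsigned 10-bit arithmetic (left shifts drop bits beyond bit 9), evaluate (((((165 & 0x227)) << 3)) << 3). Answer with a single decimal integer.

165 = 0010100101
0x227 = 1000100111
→ & → 0000100101 = 37
→ << 3 (mod 2^10) → 0100101000 = 296
→ << 3 (mod 2^10) → 0101000000 = 320

320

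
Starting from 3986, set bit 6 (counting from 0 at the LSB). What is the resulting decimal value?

4050

x = 000111110010010
bit 6 is currently 0; set it via x | (1 << 6) = x | 64
→ 000111111010010 = 4050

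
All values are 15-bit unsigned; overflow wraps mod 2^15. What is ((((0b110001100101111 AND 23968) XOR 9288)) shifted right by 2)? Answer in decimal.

0b110001100101111 = 110001100101111
23968 = 101110110100000
→ AND → 100000100100000 = 16672
9288 = 010010001001000
→ XOR → 110010101101000 = 25960
→ shifted right by 2 → 001100101011010 = 6490

6490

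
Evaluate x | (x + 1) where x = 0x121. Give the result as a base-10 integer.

291

x = 100100001 = 289
x + 1 = 100100010
OR    = 100100011 = 291
(x | (x + 1) sets the lowest cleared bit.)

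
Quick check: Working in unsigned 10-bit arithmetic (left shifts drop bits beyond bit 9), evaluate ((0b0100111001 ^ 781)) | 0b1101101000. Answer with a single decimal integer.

0b0100111001 = 0100111001
781 = 1100001101
→ ^ → 1000110100 = 564
0b1101101000 = 1101101000
→ | → 1101111100 = 892

892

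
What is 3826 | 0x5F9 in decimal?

3826 = 111011110010
0x5F9 = 010111111001
 OR → 111111111011 = 4091

4091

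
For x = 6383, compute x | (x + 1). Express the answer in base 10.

x = 1100011101111 = 6383
x + 1 = 1100011110000
OR    = 1100011111111 = 6399
(x | (x + 1) sets the lowest cleared bit.)

6399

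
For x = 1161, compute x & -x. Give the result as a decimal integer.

x = 10010001001 = 1161
-x (two's complement) = …01101110111
AND   = 00000000001 = 1
(x & -x isolates the lowest set bit of x.)

1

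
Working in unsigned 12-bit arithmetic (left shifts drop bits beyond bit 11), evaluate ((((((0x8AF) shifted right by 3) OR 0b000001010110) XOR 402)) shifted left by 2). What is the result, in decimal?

788

0x8AF = 100010101111
→ shifted right by 3 → 000100010101 = 277
0b000001010110 = 000001010110
→ OR → 000101010111 = 343
402 = 000110010010
→ XOR → 000011000101 = 197
→ shifted left by 2 (mod 2^12) → 001100010100 = 788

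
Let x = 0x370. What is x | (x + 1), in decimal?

881

x = 1101110000 = 880
x + 1 = 1101110001
OR    = 1101110001 = 881
(x | (x + 1) sets the lowest cleared bit.)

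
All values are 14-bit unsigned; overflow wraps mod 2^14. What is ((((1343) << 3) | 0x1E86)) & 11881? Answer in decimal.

1343 = 00010100111111
→ << 3 (mod 2^14) → 10100111111000 = 10744
0x1E86 = 01111010000110
→ | → 11111111111110 = 16382
11881 = 10111001101001
→ & → 10111001101000 = 11880

11880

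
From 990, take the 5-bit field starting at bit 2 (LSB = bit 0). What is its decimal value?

v = 1111011110
Shift right by 2: 11110111
Mask low 5 bits: 10111 = 23

23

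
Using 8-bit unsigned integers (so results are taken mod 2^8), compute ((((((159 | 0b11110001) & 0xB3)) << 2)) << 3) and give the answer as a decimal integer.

96

159 = 10011111
0b11110001 = 11110001
→ | → 11111111 = 255
0xB3 = 10110011
→ & → 10110011 = 179
→ << 2 (mod 2^8) → 11001100 = 204
→ << 3 (mod 2^8) → 01100000 = 96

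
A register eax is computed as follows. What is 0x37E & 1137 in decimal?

112

0x37E = 01101111110
1137 = 10001110001
AND → 00001110000 = 112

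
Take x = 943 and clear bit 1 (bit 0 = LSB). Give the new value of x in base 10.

x = 1110101111
bit 1 is currently 1; clear it via x & ~(1 << 1) = x & ~2
→ 1110101101 = 941

941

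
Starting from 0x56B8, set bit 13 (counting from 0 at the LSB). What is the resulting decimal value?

x = 101011010111000
bit 13 is currently 0; set it via x | (1 << 13) = x | 8192
→ 111011010111000 = 30392

30392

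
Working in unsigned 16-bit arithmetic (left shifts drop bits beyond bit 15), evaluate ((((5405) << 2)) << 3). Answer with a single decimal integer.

41888

5405 = 0001010100011101
→ << 2 (mod 2^16) → 0101010001110100 = 21620
→ << 3 (mod 2^16) → 1010001110100000 = 41888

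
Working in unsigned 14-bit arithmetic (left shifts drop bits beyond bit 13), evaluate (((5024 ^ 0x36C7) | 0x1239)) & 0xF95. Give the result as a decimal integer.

1813

5024 = 01001110100000
0x36C7 = 11011011000111
→ ^ → 10010101100111 = 9575
0x1239 = 01001000111001
→ | → 11011101111111 = 14207
0xF95 = 00111110010101
→ & → 00011100010101 = 1813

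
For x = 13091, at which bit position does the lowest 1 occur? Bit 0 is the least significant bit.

13091 = 11001100100011
Trailing zeros: 0, so the lowest set bit is bit 0 (value 1).

0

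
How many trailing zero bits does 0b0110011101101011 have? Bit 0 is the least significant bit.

0b0110011101101011 = 110011101101011
Trailing zeros: 0, so the lowest set bit is bit 0 (value 1).

0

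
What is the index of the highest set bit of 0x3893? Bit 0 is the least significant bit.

13

0x3893 = 11100010010011
The topmost 1 is at position 13 (since 2^13 = 8192 ≤ 14483 < 16384).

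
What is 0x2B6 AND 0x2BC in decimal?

0x2B6 = 1010110110
0x2BC = 1010111100
AND → 1010110100 = 692

692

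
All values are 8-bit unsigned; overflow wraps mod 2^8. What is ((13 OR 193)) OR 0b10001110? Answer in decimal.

13 = 00001101
193 = 11000001
→ OR → 11001101 = 205
0b10001110 = 10001110
→ OR → 11001111 = 207

207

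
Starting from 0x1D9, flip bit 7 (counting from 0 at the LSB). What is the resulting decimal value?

x = 000111011001
bit 7 is currently 1; toggle it via x ^ (1 << 7) = x ^ 128
→ 000101011001 = 345

345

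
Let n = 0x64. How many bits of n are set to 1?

0x64 = 1100100
Count the 1s: 1 + 1 + 1 = 3

3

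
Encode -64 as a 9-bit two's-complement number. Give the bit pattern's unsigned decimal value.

64 in 9 bits: 001000000
Invert: 110111111
Add 1:  111000000 = 448
(Check: 2^9 - 64 = 512 - 64 = 448.)

448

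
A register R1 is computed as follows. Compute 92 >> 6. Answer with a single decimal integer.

92 = 1011100
shift right by 6 → 0000001 = 1
(equivalently, floor(92 / 64))

1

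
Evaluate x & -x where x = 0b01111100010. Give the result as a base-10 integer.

x = 1111100010 = 994
-x (two's complement) = …0000011110
AND   = 0000000010 = 2
(x & -x isolates the lowest set bit of x.)

2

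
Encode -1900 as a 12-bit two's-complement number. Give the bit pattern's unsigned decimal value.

1900 in 12 bits: 011101101100
Invert: 100010010011
Add 1:  100010010100 = 2196
(Check: 2^12 - 1900 = 4096 - 1900 = 2196.)

2196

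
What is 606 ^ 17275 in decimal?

606 = 000001001011110
17275 = 100001101111011
XOR → 100000100100101 = 16677

16677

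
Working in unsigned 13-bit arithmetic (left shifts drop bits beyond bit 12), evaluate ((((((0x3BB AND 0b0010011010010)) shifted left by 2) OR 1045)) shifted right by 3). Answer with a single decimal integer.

0x3BB = 0001110111011
0b0010011010010 = 0010011010010
→ AND → 0000010010010 = 146
→ shifted left by 2 (mod 2^13) → 0001001001000 = 584
1045 = 0010000010101
→ OR → 0011001011101 = 1629
→ shifted right by 3 → 0000011001011 = 203

203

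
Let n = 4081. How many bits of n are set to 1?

4081 = 111111110001
Count the 1s: 1 + 1 + 1 + 1 + 1 + 1 + 1 + 1 + 1 = 9

9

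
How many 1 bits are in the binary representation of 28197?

8

28197 = 110111000100101
Count the 1s: 1 + 1 + 1 + 1 + 1 + 1 + 1 + 1 = 8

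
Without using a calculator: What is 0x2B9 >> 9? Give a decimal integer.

1

0x2B9 = 1010111001
shift right by 9 → 0000000001 = 1
(equivalently, floor(697 / 512))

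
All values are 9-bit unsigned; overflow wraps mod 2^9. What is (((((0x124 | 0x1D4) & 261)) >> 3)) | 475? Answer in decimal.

0x124 = 100100100
0x1D4 = 111010100
→ | → 111110100 = 500
261 = 100000101
→ & → 100000100 = 260
→ >> 3 → 000100000 = 32
475 = 111011011
→ | → 111111011 = 507

507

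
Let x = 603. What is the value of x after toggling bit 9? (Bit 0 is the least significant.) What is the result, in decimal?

x = 1001011011
bit 9 is currently 1; toggle it via x ^ (1 << 9) = x ^ 512
→ 0001011011 = 91

91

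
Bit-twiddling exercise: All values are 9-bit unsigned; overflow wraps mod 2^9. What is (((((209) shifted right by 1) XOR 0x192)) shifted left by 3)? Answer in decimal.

209 = 011010001
→ shifted right by 1 → 001101000 = 104
0x192 = 110010010
→ XOR → 111111010 = 506
→ shifted left by 3 (mod 2^9) → 111010000 = 464

464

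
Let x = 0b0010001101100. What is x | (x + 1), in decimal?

x = 10001101100 = 1132
x + 1 = 10001101101
OR    = 10001101101 = 1133
(x | (x + 1) sets the lowest cleared bit.)

1133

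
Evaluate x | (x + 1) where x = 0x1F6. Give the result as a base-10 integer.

503

x = 111110110 = 502
x + 1 = 111110111
OR    = 111110111 = 503
(x | (x + 1) sets the lowest cleared bit.)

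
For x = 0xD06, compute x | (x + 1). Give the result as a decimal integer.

x = 110100000110 = 3334
x + 1 = 110100000111
OR    = 110100000111 = 3335
(x | (x + 1) sets the lowest cleared bit.)

3335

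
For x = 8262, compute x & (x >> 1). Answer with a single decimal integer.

x = 10000001000110 = 8262
x>>1 = 01000000100011
AND  = 00000000000010 = 2
(x & (x >> 1) has a 1 wherever x has two consecutive 1 bits.)

2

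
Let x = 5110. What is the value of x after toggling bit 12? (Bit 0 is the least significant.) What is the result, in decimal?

1014

x = 01001111110110
bit 12 is currently 1; toggle it via x ^ (1 << 12) = x ^ 4096
→ 00001111110110 = 1014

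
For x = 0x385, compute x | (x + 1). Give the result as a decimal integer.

x = 1110000101 = 901
x + 1 = 1110000110
OR    = 1110000111 = 903
(x | (x + 1) sets the lowest cleared bit.)

903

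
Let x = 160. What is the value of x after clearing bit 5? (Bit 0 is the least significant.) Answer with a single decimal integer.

128

x = 000000010100000
bit 5 is currently 1; clear it via x & ~(1 << 5) = x & ~32
→ 000000010000000 = 128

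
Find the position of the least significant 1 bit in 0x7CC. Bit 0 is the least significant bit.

2

0x7CC = 11111001100
Trailing zeros: 2, so the lowest set bit is bit 2 (value 4).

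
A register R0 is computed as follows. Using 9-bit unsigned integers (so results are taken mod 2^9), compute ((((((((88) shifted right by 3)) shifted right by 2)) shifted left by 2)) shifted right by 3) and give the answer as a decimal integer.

1

88 = 001011000
→ shifted right by 3 → 000001011 = 11
→ shifted right by 2 → 000000010 = 2
→ shifted left by 2 (mod 2^9) → 000001000 = 8
→ shifted right by 3 → 000000001 = 1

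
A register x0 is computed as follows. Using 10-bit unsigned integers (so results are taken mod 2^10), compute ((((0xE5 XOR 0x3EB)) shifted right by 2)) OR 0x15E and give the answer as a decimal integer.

479

0xE5 = 0011100101
0x3EB = 1111101011
→ XOR → 1100001110 = 782
→ shifted right by 2 → 0011000011 = 195
0x15E = 0101011110
→ OR → 0111011111 = 479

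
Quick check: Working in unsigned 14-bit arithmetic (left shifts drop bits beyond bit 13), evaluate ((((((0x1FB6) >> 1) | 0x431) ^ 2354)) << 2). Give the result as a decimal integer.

6948

0x1FB6 = 01111110110110
→ >> 1 → 00111111011011 = 4059
0x431 = 00010000110001
→ | → 00111111111011 = 4091
2354 = 00100100110010
→ ^ → 00011011001001 = 1737
→ << 2 (mod 2^14) → 01101100100100 = 6948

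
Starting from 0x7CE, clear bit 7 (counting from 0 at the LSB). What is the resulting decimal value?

x = 0011111001110
bit 7 is currently 1; clear it via x & ~(1 << 7) = x & ~128
→ 0011101001110 = 1870

1870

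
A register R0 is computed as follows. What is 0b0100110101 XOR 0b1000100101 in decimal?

a = 0100110101
b = 1000100101
XOR → 1100010000 = 784

784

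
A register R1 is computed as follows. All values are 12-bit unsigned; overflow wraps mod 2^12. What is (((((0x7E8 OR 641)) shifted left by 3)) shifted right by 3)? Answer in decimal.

489

0x7E8 = 011111101000
641 = 001010000001
→ OR → 011111101001 = 2025
→ shifted left by 3 (mod 2^12) → 111101001000 = 3912
→ shifted right by 3 → 000111101001 = 489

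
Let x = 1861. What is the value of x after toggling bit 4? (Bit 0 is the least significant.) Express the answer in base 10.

x = 011101000101
bit 4 is currently 0; toggle it via x ^ (1 << 4) = x ^ 16
→ 011101010101 = 1877

1877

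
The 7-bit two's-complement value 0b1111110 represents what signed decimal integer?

pattern = 1111110 (MSB is 1 ⇒ negative)
Invert: 0000001, add 1 → 0000010 = 2, so the value is -2.
(Equivalently: 126 - 2^7 = 126 - 128 = -2.)

-2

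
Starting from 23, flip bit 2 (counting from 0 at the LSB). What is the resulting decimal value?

x = 000010111
bit 2 is currently 1; toggle it via x ^ (1 << 2) = x ^ 4
→ 000010011 = 19

19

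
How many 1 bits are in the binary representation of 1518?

1518 = 10111101110
Count the 1s: 1 + 1 + 1 + 1 + 1 + 1 + 1 + 1 = 8

8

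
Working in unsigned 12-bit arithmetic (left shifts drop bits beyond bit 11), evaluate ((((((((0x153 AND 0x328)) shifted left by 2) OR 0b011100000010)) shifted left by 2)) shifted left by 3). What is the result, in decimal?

64

0x153 = 000101010011
0x328 = 001100101000
→ AND → 000100000000 = 256
→ shifted left by 2 (mod 2^12) → 010000000000 = 1024
0b011100000010 = 011100000010
→ OR → 011100000010 = 1794
→ shifted left by 2 (mod 2^12) → 110000001000 = 3080
→ shifted left by 3 (mod 2^12) → 000001000000 = 64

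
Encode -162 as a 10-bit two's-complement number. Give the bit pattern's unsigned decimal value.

862

162 in 10 bits: 0010100010
Invert: 1101011101
Add 1:  1101011110 = 862
(Check: 2^10 - 162 = 1024 - 162 = 862.)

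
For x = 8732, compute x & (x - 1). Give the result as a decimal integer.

x = 10001000011100 = 8732
x - 1 = 10001000011011
AND   = 10001000011000 = 8728
(x & (x - 1) clears the lowest set bit of x.)

8728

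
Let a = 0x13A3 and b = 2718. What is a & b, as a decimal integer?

642

0x13A3 = 1001110100011
2718 = 0101010011110
AND → 0001010000010 = 642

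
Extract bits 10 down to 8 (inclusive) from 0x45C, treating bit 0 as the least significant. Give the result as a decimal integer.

v = 10001011100
Shift right by 8: 100
Mask low 3 bits: 100 = 4

4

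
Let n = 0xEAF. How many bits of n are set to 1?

0xEAF = 111010101111
Count the 1s: 1 + 1 + 1 + 1 + 1 + 1 + 1 + 1 + 1 = 9

9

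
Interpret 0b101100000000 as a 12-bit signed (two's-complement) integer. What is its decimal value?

pattern = 101100000000 (MSB is 1 ⇒ negative)
Invert: 010011111111, add 1 → 010100000000 = 1280, so the value is -1280.
(Equivalently: 2816 - 2^12 = 2816 - 4096 = -1280.)

-1280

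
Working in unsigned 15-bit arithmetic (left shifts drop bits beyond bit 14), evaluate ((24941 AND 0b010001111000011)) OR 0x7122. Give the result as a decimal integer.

29027

24941 = 110000101101101
0b010001111000011 = 010001111000011
→ AND → 010000101000001 = 8513
0x7122 = 111000100100010
→ OR → 111000101100011 = 29027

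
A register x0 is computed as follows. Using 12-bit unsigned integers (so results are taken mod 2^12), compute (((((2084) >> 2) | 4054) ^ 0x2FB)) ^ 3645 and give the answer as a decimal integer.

793

2084 = 100000100100
→ >> 2 → 001000001001 = 521
4054 = 111111010110
→ | → 111111011111 = 4063
0x2FB = 001011111011
→ ^ → 110100100100 = 3364
3645 = 111000111101
→ ^ → 001100011001 = 793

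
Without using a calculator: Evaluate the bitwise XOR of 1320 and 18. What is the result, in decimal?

1338

1320 = 10100101000
18 = 00000010010
XOR → 10100111010 = 1338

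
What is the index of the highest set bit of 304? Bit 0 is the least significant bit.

8

304 = 100110000
The topmost 1 is at position 8 (since 2^8 = 256 ≤ 304 < 512).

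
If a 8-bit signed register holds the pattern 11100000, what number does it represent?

pattern = 11100000 (MSB is 1 ⇒ negative)
Invert: 00011111, add 1 → 00100000 = 32, so the value is -32.
(Equivalently: 224 - 2^8 = 224 - 256 = -32.)

-32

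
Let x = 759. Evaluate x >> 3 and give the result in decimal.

759 = 1011110111
shift right by 3 → 0001011110 = 94
(equivalently, floor(759 / 8))

94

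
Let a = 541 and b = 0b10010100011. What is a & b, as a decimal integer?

541 = 01000011101
b = 10010100011
AND → 00000000001 = 1

1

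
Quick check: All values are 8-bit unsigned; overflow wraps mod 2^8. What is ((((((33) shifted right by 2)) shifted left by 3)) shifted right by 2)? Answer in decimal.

33 = 00100001
→ shifted right by 2 → 00001000 = 8
→ shifted left by 3 (mod 2^8) → 01000000 = 64
→ shifted right by 2 → 00010000 = 16

16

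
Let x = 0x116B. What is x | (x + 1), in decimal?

x = 1000101101011 = 4459
x + 1 = 1000101101100
OR    = 1000101101111 = 4463
(x | (x + 1) sets the lowest cleared bit.)

4463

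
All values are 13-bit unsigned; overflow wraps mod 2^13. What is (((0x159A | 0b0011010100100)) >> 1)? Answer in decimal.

0x159A = 1010110011010
0b0011010100100 = 0011010100100
→ | → 1011110111110 = 6078
→ >> 1 → 0101111011111 = 3039

3039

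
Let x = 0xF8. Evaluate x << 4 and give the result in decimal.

0xF8 = 000011111000
shift left by 4 → 111110000000 = 3968
(equivalently, 248 × 2^4 = 248 × 16)

3968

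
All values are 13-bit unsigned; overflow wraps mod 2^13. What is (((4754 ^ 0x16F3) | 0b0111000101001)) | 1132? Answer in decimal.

4754 = 1001010010010
0x16F3 = 1011011110011
→ ^ → 0010001100001 = 1121
0b0111000101001 = 0111000101001
→ | → 0111001101001 = 3689
1132 = 0010001101100
→ | → 0111001101101 = 3693

3693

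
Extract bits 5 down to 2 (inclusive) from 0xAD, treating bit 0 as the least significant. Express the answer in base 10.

11

v = 010101101
Shift right by 2: 0101011
Mask low 4 bits: 1011 = 11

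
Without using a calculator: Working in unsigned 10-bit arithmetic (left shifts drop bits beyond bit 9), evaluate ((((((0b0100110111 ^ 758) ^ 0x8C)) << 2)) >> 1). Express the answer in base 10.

154

0b0100110111 = 0100110111
758 = 1011110110
→ ^ → 1111000001 = 961
0x8C = 0010001100
→ ^ → 1101001101 = 845
→ << 2 (mod 2^10) → 0100110100 = 308
→ >> 1 → 0010011010 = 154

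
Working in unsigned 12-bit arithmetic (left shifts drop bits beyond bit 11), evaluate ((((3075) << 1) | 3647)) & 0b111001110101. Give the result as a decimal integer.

3637

3075 = 110000000011
→ << 1 (mod 2^12) → 100000000110 = 2054
3647 = 111000111111
→ | → 111000111111 = 3647
0b111001110101 = 111001110101
→ & → 111000110101 = 3637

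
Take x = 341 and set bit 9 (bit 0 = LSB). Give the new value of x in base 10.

x = 0101010101
bit 9 is currently 0; set it via x | (1 << 9) = x | 512
→ 1101010101 = 853

853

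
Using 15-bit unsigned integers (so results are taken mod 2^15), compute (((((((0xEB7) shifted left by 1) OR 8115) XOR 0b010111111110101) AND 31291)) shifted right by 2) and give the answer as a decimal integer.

3074

0xEB7 = 000111010110111
→ shifted left by 1 (mod 2^15) → 001110101101110 = 7534
8115 = 001111110110011
→ OR → 001111111111111 = 8191
0b010111111110101 = 010111111110101
→ XOR → 011000000001010 = 12298
31291 = 111101000111011
→ AND → 011000000001010 = 12298
→ shifted right by 2 → 000110000000010 = 3074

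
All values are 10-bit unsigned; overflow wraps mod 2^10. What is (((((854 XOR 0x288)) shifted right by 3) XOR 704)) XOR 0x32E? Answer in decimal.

854 = 1101010110
0x288 = 1010001000
→ XOR → 0111011110 = 478
→ shifted right by 3 → 0000111011 = 59
704 = 1011000000
→ XOR → 1011111011 = 763
0x32E = 1100101110
→ XOR → 0111010101 = 469

469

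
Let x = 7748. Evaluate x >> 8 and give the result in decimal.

30

7748 = 1111001000100
shift right by 8 → 0000000011110 = 30
(equivalently, floor(7748 / 256))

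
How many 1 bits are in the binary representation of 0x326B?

8

0x326B = 11001001101011
Count the 1s: 1 + 1 + 1 + 1 + 1 + 1 + 1 + 1 = 8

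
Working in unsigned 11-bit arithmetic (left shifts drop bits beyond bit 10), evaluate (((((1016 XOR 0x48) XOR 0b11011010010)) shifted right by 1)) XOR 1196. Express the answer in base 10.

1565

1016 = 01111111000
0x48 = 00001001000
→ XOR → 01110110000 = 944
0b11011010010 = 11011010010
→ XOR → 10101100010 = 1378
→ shifted right by 1 → 01010110001 = 689
1196 = 10010101100
→ XOR → 11000011101 = 1565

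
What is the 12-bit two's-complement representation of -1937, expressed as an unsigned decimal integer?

2159

1937 in 12 bits: 011110010001
Invert: 100001101110
Add 1:  100001101111 = 2159
(Check: 2^12 - 1937 = 4096 - 1937 = 2159.)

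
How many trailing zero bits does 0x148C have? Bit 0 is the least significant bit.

0x148C = 1010010001100
Trailing zeros: 2, so the lowest set bit is bit 2 (value 4).

2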